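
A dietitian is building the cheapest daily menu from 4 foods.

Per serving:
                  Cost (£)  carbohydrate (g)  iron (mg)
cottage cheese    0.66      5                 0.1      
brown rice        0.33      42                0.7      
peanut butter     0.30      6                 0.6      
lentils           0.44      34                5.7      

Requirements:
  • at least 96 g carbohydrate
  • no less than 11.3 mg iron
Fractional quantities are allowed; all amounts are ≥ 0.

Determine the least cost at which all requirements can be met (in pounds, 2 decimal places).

Let x1 = servings of cottage cheese, x2 = servings of brown rice, x3 = servings of peanut butter, x4 = servings of lentils.
Minimise 0.66x1 + 0.33x2 + 0.3x3 + 0.44x4 with:
  5x1 + 42x2 + 6x3 + 34x4 ≥ 96   (carbohydrate)
  0.1x1 + 0.7x2 + 0.6x3 + 5.7x4 ≥ 11.3   (iron)
  x1, x2, x3, x4 ≥ 0.
The optimal basis is {brown rice, lentils}; cottage cheese, peanut butter drop out. Binding constraints: carbohydrate and iron.
Optimal quantities: brown rice = 0.756 servings, lentils = 1.89 servings.
Objective = 0.33·0.756 + 0.44·1.89 = 1.0811.

£1.08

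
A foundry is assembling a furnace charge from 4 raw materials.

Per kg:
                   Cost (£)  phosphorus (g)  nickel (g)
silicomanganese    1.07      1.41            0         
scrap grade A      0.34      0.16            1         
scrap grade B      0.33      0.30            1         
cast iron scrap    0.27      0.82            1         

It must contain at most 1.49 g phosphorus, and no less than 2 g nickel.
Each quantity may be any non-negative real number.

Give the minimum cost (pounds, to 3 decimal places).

Set it up as a linear program. Let x1 = kg of silicomanganese, x2 = kg of scrap grade A, x3 = kg of scrap grade B, x4 = kg of cast iron scrap.
Minimise 1.07x1 + 0.34x2 + 0.33x3 + 0.27x4 with:
  1.41x1 + 0.16x2 + 0.3x3 + 0.82x4 ≤ 1.49   (phosphorus)
  1x2 + 1x3 + 1x4 ≥ 2   (nickel)
  x1, x2, x3, x4 ≥ 0.
The cheapest feasible vertex uses only scrap grade A, cast iron scrap; silicomanganese, scrap grade B are not used. Binding constraints: phosphorus and nickel.
Solving gives x2 = 0.2273, x4 = 1.773.
Cost = 0.34·0.2273 + 0.27·1.773 = 0.55599.

£0.556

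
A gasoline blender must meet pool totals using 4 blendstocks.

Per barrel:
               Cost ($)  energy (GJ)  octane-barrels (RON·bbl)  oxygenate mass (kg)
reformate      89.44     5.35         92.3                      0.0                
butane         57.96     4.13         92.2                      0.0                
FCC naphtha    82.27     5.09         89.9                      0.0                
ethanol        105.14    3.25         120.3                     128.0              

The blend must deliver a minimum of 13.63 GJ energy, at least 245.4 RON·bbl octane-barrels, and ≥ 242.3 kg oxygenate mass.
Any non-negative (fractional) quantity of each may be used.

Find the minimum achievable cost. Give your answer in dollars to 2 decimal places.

$303.97

Let x1 = barrels of reformate, x2 = barrels of butane, x3 = barrels of FCC naphtha, x4 = barrels of ethanol.
Minimize 89.44x1 + 57.96x2 + 82.27x3 + 105.14x4 subject to:
  5.35x1 + 4.13x2 + 5.09x3 + 3.25x4 ≥ 13.63   (energy)
  92.3x1 + 92.2x2 + 89.9x3 + 120.3x4 ≥ 245.4   (octane-barrels)
  128x4 ≥ 242.3   (oxygenate mass)
  x1, x2, x3, x4 ≥ 0.
At the optimum only butane, ethanol are positive (reformate, FCC naphtha = 0). Binding constraints: energy and oxygenate mass.
Optimal quantities: butane = 1.8106 barrels, ethanol = 1.893 barrels.
Total cost: 57.96·1.8106 + 105.14·1.893 = 303.9724.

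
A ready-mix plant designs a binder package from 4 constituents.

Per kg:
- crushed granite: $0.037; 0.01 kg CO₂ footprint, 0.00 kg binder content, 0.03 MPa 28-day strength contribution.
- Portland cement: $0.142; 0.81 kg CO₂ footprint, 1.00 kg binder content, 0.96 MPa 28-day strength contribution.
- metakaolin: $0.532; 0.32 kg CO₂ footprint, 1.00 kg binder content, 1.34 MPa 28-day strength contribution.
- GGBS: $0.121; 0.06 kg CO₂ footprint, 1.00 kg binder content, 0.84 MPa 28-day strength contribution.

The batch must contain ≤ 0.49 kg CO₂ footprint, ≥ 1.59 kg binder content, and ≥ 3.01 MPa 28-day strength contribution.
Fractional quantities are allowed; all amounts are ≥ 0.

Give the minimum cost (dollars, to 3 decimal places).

$0.434

This is a linear program. Let x1 = kg of crushed granite, x2 = kg of Portland cement, x3 = kg of metakaolin, x4 = kg of GGBS.
min 0.037x1 + 0.142x2 + 0.532x3 + 0.121x4 subject to:
  0.01x1 + 0.81x2 + 0.32x3 + 0.06x4 ≤ 0.49   (CO₂ footprint)
  1x2 + 1x3 + 1x4 ≥ 1.59   (binder content)
  0.03x1 + 0.96x2 + 1.34x3 + 0.84x4 ≥ 3.01   (28-day strength contribution)
  x1, x2, x3, x4 ≥ 0.
The optimal basis is {GGBS}; crushed granite, Portland cement, metakaolin drop out. There the 28-day strength contribution constraint is tight.
That vertex is x4 = 3.583.
Hence cost = 0.121·3.583 = $0.43354.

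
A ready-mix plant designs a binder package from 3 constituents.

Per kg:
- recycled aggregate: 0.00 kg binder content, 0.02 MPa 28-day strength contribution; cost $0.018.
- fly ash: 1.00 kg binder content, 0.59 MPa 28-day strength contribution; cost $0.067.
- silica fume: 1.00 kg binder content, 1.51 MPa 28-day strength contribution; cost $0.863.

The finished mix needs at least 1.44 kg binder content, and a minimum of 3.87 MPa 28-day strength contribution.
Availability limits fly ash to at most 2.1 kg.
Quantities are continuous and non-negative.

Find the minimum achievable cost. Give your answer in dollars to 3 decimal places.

$1.644

Treat it as an LP. Let x1 = kg of recycled aggregate, x2 = kg of fly ash, x3 = kg of silica fume.
Minimise 0.018x1 + 0.067x2 + 0.863x3 with:
  1x2 + 1x3 ≥ 1.44   (binder content)
  0.02x1 + 0.59x2 + 1.51x3 ≥ 3.87   (28-day strength contribution)
  x2 ≤ 2.1
  x1, x2, x3 ≥ 0.
The minimum-cost mix takes nothing from recycled aggregate — only fly ash, silica fume. Binding constraints: 28-day strength contribution and the fly ash cap.
Solving gives x2 = 2.1, x3 = 1.742.
Objective = 0.067·2.1 + 0.863·1.742 = 1.64405.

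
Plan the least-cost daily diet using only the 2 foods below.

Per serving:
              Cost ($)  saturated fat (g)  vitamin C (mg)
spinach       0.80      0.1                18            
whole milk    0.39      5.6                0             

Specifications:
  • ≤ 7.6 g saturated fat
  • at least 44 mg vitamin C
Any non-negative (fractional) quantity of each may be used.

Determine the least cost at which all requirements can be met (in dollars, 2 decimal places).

Let x1 = servings of spinach, x2 = servings of whole milk.
Minimize 0.8x1 + 0.39x2 with:
  0.1x1 + 5.6x2 ≤ 7.6   (saturated fat)
  18x1 ≥ 44   (vitamin C)
  x1, x2 ≥ 0.
The cheapest feasible vertex uses only spinach; whole milk is not used. Binding constraint: vitamin C.
So spinach = 2.444 servings.
Total cost: 0.8·2.444 = 1.9552.

$1.96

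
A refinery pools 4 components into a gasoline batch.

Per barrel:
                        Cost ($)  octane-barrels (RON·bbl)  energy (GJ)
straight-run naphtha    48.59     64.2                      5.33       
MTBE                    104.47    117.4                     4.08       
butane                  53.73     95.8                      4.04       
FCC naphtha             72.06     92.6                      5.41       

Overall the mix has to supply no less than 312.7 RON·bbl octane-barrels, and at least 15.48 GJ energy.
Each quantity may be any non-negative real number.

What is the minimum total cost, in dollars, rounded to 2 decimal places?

This is a linear program. Let x1 = barrels of straight-run naphtha, x2 = barrels of MTBE, x3 = barrels of butane, x4 = barrels of FCC naphtha.
Minimize 48.59x1 + 104.47x2 + 53.73x3 + 72.06x4 subject to:
  64.2x1 + 117.4x2 + 95.8x3 + 92.6x4 ≥ 312.7   (octane-barrels)
  5.33x1 + 4.08x2 + 4.04x3 + 5.41x4 ≥ 15.48   (energy)
  x1, x2, x3, x4 ≥ 0.
The cheapest feasible vertex uses only straight-run naphtha, butane; MTBE, FCC naphtha are not used. The octane-barrels and energy requirements are met with equality.
Optimal quantities: straight-run naphtha = 0.87435 barrels, butane = 2.6782 barrels.
Objective = 48.59·0.87435 + 53.73·2.6782 = 186.3844.

$186.38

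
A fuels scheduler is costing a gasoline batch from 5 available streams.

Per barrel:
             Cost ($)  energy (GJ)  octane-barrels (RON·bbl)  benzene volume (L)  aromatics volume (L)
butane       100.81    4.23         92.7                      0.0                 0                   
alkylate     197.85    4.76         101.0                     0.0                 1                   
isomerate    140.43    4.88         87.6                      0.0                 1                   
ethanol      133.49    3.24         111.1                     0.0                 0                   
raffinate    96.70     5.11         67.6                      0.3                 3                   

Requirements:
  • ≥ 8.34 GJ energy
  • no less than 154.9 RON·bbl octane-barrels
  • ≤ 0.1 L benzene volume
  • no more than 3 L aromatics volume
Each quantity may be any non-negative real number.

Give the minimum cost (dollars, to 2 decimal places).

$190.40

Let x1 = barrels of butane, x2 = barrels of alkylate, x3 = barrels of isomerate, x4 = barrels of ethanol, x5 = barrels of raffinate.
Minimize 100.81x1 + 197.85x2 + 140.43x3 + 133.49x4 + 96.7x5 with:
  4.23x1 + 4.76x2 + 4.88x3 + 3.24x4 + 5.11x5 ≥ 8.34   (energy)
  92.7x1 + 101x2 + 87.6x3 + 111.1x4 + 67.6x5 ≥ 154.9   (octane-barrels)
  0.3x5 ≤ 0.1   (benzene volume)
  1x2 + 1x3 + 3x5 ≤ 3   (aromatics volume)
  x1, x2, x3, x4, x5 ≥ 0.
The optimal basis is {butane, raffinate}; alkylate, isomerate, ethanol drop out. Binding constraints: energy and benzene volume.
That vertex is x1 = 1.569, x5 = 0.3333.
Total cost: 100.81·1.569 + 96.7·0.3333 = 190.4010.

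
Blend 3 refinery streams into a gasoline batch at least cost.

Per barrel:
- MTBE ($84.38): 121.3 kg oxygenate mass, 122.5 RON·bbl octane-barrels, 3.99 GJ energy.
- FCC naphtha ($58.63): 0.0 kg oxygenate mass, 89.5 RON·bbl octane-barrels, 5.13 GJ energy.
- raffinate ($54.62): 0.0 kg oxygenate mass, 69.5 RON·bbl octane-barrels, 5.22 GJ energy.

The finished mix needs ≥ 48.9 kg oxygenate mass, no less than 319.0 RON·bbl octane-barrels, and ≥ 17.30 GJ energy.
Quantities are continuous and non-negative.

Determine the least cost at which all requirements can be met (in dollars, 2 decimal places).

This is a linear program. Let x1 = barrels of MTBE, x2 = barrels of FCC naphtha, x3 = barrels of raffinate.
Minimise 84.38x1 + 58.63x2 + 54.62x3 with:
  121.3x1 ≥ 48.9   (oxygenate mass)
  122.5x1 + 89.5x2 + 69.5x3 ≥ 319   (octane-barrels)
  3.99x1 + 5.13x2 + 5.22x3 ≥ 17.3   (energy)
  x1, x2, x3 ≥ 0.
All 3 inputs are positive at the optimum. There the oxygenate mass, octane-barrels, energy constraints are tight.
That vertex is x1 = 0.40313, x2 = 2.8633, x3 = 0.19211.
Objective = 84.38·0.40313 + 58.63·2.8633 + 54.62·0.19211 = 212.3844.

$212.38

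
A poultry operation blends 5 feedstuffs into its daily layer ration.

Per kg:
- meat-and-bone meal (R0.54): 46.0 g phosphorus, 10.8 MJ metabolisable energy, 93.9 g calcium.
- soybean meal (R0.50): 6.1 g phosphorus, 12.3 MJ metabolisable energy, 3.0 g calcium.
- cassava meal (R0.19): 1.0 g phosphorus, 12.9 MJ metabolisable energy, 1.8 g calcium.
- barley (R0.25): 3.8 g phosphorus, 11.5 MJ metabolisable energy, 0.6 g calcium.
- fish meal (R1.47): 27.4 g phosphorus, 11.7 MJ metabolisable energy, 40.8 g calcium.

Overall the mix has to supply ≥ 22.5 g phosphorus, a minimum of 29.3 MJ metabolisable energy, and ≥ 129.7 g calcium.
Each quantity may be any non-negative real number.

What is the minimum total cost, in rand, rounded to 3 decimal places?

R0.949

Set it up as a linear program. Let x1 = kg of meat-and-bone meal, x2 = kg of soybean meal, x3 = kg of cassava meal, x4 = kg of barley, x5 = kg of fish meal.
Minimise 0.54x1 + 0.5x2 + 0.19x3 + 0.25x4 + 1.47x5 s.t.:
  46x1 + 6.1x2 + 1x3 + 3.8x4 + 27.4x5 ≥ 22.5   (phosphorus)
  10.8x1 + 12.3x2 + 12.9x3 + 11.5x4 + 11.7x5 ≥ 29.3   (metabolisable energy)
  93.9x1 + 3x2 + 1.8x3 + 0.6x4 + 40.8x5 ≥ 129.7   (calcium)
  x1, x2, x3, x4, x5 ≥ 0.
At the optimum only meat-and-bone meal, cassava meal are positive (soybean meal, barley, fish meal = 0). Binding constraints: metabolisable energy and calcium.
That vertex is x1 = 1.3595, x3 = 1.1331.
Total cost: 0.54·1.3595 + 0.19·1.1331 = 0.94942.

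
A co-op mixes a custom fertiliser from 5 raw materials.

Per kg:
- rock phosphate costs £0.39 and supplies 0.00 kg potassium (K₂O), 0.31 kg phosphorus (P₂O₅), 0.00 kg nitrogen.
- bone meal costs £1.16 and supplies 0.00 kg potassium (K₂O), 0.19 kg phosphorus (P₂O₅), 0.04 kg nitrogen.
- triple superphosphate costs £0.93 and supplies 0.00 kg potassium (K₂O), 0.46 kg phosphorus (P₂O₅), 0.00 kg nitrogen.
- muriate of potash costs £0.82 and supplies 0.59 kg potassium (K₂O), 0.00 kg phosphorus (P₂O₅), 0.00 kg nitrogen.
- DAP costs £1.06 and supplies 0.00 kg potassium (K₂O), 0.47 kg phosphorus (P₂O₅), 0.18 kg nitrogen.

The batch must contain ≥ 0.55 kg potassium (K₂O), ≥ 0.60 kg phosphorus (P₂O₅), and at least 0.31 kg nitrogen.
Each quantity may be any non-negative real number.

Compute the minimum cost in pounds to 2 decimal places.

Let x1 = kg of rock phosphate, x2 = kg of bone meal, x3 = kg of triple superphosphate, x4 = kg of muriate of potash, x5 = kg of DAP.
Minimize 0.39x1 + 1.16x2 + 0.93x3 + 0.82x4 + 1.06x5 s.t.:
  0.59x4 ≥ 0.55   (potassium (K₂O))
  0.31x1 + 0.19x2 + 0.46x3 + 0.47x5 ≥ 0.6   (phosphorus (P₂O₅))
  0.04x2 + 0.18x5 ≥ 0.31   (nitrogen)
  x1, x2, x3, x4, x5 ≥ 0.
The minimum-cost mix takes nothing from rock phosphate, bone meal, triple superphosphate — only muriate of potash, DAP. Binding constraints: potassium (K₂O) and nitrogen.
Solving gives x4 = 0.9322, x5 = 1.722.
Total cost: 0.82·0.9322 + 1.06·1.722 = 2.5897.

£2.59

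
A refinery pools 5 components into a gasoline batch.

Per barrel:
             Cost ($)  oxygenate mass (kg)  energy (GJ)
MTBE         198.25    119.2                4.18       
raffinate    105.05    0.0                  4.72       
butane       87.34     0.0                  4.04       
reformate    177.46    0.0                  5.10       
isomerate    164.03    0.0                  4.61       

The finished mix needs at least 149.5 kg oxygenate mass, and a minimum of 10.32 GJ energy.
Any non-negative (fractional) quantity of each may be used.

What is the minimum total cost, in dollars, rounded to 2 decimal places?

This is a linear program. Let x1 = barrels of MTBE, x2 = barrels of raffinate, x3 = barrels of butane, x4 = barrels of reformate, x5 = barrels of isomerate.
Minimize 198.25x1 + 105.05x2 + 87.34x3 + 177.46x4 + 164.03x5 s.t.:
  119.2x1 ≥ 149.5   (oxygenate mass)
  4.18x1 + 4.72x2 + 4.04x3 + 5.1x4 + 4.61x5 ≥ 10.32   (energy)
  x1, x2, x3, x4, x5 ≥ 0.
At the optimum only MTBE, butane are positive (raffinate, reformate, isomerate = 0). There the oxygenate mass and energy constraints are tight.
That vertex is x1 = 1.2542, x3 = 1.2568.
Cost = 198.25·1.2542 + 87.34·1.2568 = 358.4141.

$358.41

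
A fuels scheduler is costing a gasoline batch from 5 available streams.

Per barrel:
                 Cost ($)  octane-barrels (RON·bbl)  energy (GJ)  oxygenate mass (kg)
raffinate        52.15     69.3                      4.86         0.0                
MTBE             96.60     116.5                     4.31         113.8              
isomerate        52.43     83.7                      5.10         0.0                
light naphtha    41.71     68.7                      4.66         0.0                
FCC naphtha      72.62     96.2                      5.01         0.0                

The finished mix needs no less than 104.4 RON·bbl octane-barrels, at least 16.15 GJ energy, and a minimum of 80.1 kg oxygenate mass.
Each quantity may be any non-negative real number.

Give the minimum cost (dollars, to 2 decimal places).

Let x1 = barrels of raffinate, x2 = barrels of MTBE, x3 = barrels of isomerate, x4 = barrels of light naphtha, x5 = barrels of FCC naphtha.
Minimize 52.15x1 + 96.6x2 + 52.43x3 + 41.71x4 + 72.62x5 with:
  69.3x1 + 116.5x2 + 83.7x3 + 68.7x4 + 96.2x5 ≥ 104.4   (octane-barrels)
  4.86x1 + 4.31x2 + 5.1x3 + 4.66x4 + 5.01x5 ≥ 16.15   (energy)
  113.8x2 ≥ 80.1   (oxygenate mass)
  x1, x2, x3, x4, x5 ≥ 0.
The minimum-cost mix takes nothing from raffinate, isomerate, FCC naphtha — only MTBE, light naphtha. The energy and oxygenate mass requirements are met with equality.
Optimal quantities: MTBE = 0.70387 barrels, light naphtha = 2.8147 barrels.
Cost = 96.6·0.70387 + 41.71·2.8147 = 185.39498.

$185.39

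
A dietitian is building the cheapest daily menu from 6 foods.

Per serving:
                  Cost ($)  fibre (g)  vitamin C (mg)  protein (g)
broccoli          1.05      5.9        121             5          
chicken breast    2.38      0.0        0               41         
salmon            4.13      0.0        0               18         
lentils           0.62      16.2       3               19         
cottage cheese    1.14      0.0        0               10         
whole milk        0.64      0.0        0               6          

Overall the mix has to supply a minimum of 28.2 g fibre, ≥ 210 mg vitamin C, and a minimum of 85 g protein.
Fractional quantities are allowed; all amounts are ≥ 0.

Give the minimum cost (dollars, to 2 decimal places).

$4.22

This is a linear program. Let x1 = servings of broccoli, x2 = servings of chicken breast, x3 = servings of salmon, x4 = servings of lentils, x5 = servings of cottage cheese, x6 = servings of whole milk.
Minimize 1.05x1 + 2.38x2 + 4.13x3 + 0.62x4 + 1.14x5 + 0.64x6 with:
  5.9x1 + 16.2x4 ≥ 28.2   (fibre)
  121x1 + 3x4 ≥ 210   (vitamin C)
  5x1 + 41x2 + 18x3 + 19x4 + 10x5 + 6x6 ≥ 85   (protein)
  x1, x2, x3, x4, x5, x6 ≥ 0.
At the optimum only broccoli, lentils are positive (chicken breast, salmon, cottage cheese, whole milk = 0). There the vitamin C and protein constraints are tight.
Optimal quantities: broccoli = 1.635 servings, lentils = 4.043 servings.
Objective = 1.05·1.635 + 0.62·4.043 = 4.2234.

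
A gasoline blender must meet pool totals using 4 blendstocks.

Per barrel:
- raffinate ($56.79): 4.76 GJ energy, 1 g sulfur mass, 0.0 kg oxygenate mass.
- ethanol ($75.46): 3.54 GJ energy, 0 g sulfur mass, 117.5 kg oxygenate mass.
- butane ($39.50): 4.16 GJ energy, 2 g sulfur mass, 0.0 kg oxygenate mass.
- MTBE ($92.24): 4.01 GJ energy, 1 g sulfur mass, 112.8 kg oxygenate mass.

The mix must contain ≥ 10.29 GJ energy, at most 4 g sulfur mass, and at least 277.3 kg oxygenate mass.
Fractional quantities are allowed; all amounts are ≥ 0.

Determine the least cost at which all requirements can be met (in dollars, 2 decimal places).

Let x1 = barrels of raffinate, x2 = barrels of ethanol, x3 = barrels of butane, x4 = barrels of MTBE.
Minimise 56.79x1 + 75.46x2 + 39.5x3 + 92.24x4 subject to:
  4.76x1 + 3.54x2 + 4.16x3 + 4.01x4 ≥ 10.29   (energy)
  1x1 + 2x3 + 1x4 ≤ 4   (sulfur mass)
  117.5x2 + 112.8x4 ≥ 277.3   (oxygenate mass)
  x1, x2, x3, x4 ≥ 0.
The cheapest feasible vertex uses only ethanol, butane; raffinate, MTBE are not used. Binding constraints: energy and oxygenate mass.
That vertex is x2 = 2.36, x3 = 0.4653.
Total cost: 75.46·2.36 + 39.5·0.4653 = 196.46495.

$196.46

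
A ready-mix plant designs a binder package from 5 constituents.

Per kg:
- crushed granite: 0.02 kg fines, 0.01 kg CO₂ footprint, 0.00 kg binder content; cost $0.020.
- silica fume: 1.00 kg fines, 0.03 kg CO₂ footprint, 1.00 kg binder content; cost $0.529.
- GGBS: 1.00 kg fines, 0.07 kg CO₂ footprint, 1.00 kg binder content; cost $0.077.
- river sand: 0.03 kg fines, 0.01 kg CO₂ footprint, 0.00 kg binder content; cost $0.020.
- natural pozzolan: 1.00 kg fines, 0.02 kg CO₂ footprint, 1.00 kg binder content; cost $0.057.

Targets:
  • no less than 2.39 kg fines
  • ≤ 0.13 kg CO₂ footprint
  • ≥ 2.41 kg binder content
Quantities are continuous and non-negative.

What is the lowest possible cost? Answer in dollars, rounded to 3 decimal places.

Set it up as a linear program. Let x1 = kg of crushed granite, x2 = kg of silica fume, x3 = kg of GGBS, x4 = kg of river sand, x5 = kg of natural pozzolan.
min 0.02x1 + 0.529x2 + 0.077x3 + 0.02x4 + 0.057x5 s.t.:
  0.02x1 + 1x2 + 1x3 + 0.03x4 + 1x5 ≥ 2.39   (fines)
  0.01x1 + 0.03x2 + 0.07x3 + 0.01x4 + 0.02x5 ≤ 0.13   (CO₂ footprint)
  1x2 + 1x3 + 1x5 ≥ 2.41   (binder content)
  x1, x2, x3, x4, x5 ≥ 0.
At the optimum only natural pozzolan is positive (crushed granite, silica fume, GGBS, river sand = 0). There the binder content constraint is tight.
Optimal quantities: natural pozzolan = 2.41 kg.
Hence cost = 0.057·2.41 = $0.13737.

$0.137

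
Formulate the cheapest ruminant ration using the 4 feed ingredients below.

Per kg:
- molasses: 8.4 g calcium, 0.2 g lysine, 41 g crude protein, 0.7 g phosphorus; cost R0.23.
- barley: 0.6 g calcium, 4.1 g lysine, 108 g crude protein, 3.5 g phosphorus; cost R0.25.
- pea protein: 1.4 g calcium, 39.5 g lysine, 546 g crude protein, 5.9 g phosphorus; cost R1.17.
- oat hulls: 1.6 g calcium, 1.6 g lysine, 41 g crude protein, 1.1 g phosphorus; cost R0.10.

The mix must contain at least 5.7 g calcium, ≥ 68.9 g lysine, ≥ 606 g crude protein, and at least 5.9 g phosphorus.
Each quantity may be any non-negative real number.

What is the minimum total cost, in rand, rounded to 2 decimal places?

Let x1 = kg of molasses, x2 = kg of barley, x3 = kg of pea protein, x4 = kg of oat hulls.
min 0.23x1 + 0.25x2 + 1.17x3 + 0.1x4 with:
  8.4x1 + 0.6x2 + 1.4x3 + 1.6x4 ≥ 5.7   (calcium)
  0.2x1 + 4.1x2 + 39.5x3 + 1.6x4 ≥ 68.9   (lysine)
  41x1 + 108x2 + 546x3 + 41x4 ≥ 606   (crude protein)
  0.7x1 + 3.5x2 + 5.9x3 + 1.1x4 ≥ 5.9   (phosphorus)
  x1, x2, x3, x4 ≥ 0.
The cheapest feasible vertex uses only molasses, pea protein; barley, oat hulls are not used. Binding constraints: calcium and lysine.
That vertex is x1 = 0.3882, x3 = 1.742.
Total cost: 0.23·0.3882 + 1.17·1.742 = 2.1274.

R2.13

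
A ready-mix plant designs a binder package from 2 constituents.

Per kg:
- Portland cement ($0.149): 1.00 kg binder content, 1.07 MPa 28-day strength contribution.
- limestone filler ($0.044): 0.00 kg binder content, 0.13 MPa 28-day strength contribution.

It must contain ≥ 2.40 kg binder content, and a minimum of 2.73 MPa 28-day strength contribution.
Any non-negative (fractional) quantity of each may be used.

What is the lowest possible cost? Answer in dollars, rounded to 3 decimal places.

Set it up as a linear program. Let x1 = kg of Portland cement, x2 = kg of limestone filler.
min 0.149x1 + 0.044x2 subject to:
  1x1 ≥ 2.4   (binder content)
  1.07x1 + 0.13x2 ≥ 2.73   (28-day strength contribution)
  x1, x2 ≥ 0.
The cheapest feasible vertex uses only Portland cement; limestone filler is not used. Binding constraint: 28-day strength contribution.
That vertex is x1 = 2.551.
Cost = 0.149·2.551 = 0.38010.

$0.380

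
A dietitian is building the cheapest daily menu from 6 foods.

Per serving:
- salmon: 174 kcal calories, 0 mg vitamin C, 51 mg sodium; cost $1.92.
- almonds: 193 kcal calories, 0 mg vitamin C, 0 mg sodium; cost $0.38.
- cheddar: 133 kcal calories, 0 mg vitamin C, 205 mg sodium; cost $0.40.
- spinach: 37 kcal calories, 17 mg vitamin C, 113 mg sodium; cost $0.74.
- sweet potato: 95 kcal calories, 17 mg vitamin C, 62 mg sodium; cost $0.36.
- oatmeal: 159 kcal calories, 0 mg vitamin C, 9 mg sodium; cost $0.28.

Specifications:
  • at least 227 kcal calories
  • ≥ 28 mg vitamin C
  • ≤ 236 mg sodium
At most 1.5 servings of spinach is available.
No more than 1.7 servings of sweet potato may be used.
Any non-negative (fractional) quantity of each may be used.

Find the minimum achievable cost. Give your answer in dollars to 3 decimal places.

Let x1 = servings of salmon, x2 = servings of almonds, x3 = servings of cheddar, x4 = servings of spinach, x5 = servings of sweet potato, x6 = servings of oatmeal.
Minimise 1.92x1 + 0.38x2 + 0.4x3 + 0.74x4 + 0.36x5 + 0.28x6 subject to:
  174x1 + 193x2 + 133x3 + 37x4 + 95x5 + 159x6 ≥ 227   (calories)
  17x4 + 17x5 ≥ 28   (vitamin C)
  51x1 + 205x3 + 113x4 + 62x5 + 9x6 ≤ 236   (sodium)
  x4 ≤ 1.5
  x5 ≤ 1.7
  x1, x2, x3, x4, x5, x6 ≥ 0.
The optimal basis is {sweet potato, oatmeal}; salmon, almonds, cheddar, spinach drop out. The calories and vitamin C requirements are met with equality.
Optimal quantities: sweet potato = 1.647 servings, oatmeal = 0.4436 servings.
Total cost: 0.36·1.647 + 0.28·0.4436 = 0.71713.

$0.717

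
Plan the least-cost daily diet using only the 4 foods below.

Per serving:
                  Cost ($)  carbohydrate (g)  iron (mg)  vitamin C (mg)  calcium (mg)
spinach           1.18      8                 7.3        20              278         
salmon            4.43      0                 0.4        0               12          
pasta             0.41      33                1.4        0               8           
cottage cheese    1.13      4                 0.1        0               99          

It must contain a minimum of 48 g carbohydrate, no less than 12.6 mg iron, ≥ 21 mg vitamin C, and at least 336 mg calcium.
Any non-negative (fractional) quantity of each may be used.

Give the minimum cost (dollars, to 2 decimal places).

This is a linear program. Let x1 = servings of spinach, x2 = servings of salmon, x3 = servings of pasta, x4 = servings of cottage cheese.
Minimise 1.18x1 + 4.43x2 + 0.41x3 + 1.13x4 subject to:
  8x1 + 33x3 + 4x4 ≥ 48   (carbohydrate)
  7.3x1 + 0.4x2 + 1.4x3 + 0.1x4 ≥ 12.6   (iron)
  20x1 ≥ 21   (vitamin C)
  278x1 + 12x2 + 8x3 + 99x4 ≥ 336   (calcium)
  x1, x2, x3, x4 ≥ 0.
At the optimum only spinach, pasta are positive (salmon, cottage cheese = 0). Binding constraints: carbohydrate and iron.
So spinach = 1.518 servings, pasta = 1.087 servings.
Total cost: 1.18·1.518 + 0.41·1.087 = 2.2369.

$2.24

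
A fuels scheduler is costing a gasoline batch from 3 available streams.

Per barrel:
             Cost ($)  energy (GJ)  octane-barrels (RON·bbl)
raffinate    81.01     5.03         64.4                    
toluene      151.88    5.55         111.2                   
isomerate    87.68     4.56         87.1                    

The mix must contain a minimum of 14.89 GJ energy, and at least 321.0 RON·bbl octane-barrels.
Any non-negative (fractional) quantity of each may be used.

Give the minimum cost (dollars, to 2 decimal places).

$323.14

This is a linear program. Let x1 = barrels of raffinate, x2 = barrels of toluene, x3 = barrels of isomerate.
Minimize 81.01x1 + 151.88x2 + 87.68x3 with:
  5.03x1 + 5.55x2 + 4.56x3 ≥ 14.89   (energy)
  64.4x1 + 111.2x2 + 87.1x3 ≥ 321   (octane-barrels)
  x1, x2, x3 ≥ 0.
The minimum-cost mix takes nothing from raffinate, toluene — only isomerate. There the octane-barrels constraint is tight.
Optimal quantities: isomerate = 3.6854 barrels.
Cost = 87.68·3.6854 = 323.1359.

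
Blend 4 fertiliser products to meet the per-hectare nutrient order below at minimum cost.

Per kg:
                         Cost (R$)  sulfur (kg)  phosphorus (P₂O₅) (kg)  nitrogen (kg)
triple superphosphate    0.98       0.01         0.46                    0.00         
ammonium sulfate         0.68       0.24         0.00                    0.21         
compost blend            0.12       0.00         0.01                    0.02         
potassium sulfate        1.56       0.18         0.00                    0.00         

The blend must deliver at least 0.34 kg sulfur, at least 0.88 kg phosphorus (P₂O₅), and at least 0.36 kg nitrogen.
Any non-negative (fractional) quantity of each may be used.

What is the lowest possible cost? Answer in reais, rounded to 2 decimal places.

R$3.04

Treat it as an LP. Let x1 = kg of triple superphosphate, x2 = kg of ammonium sulfate, x3 = kg of compost blend, x4 = kg of potassium sulfate.
Minimise 0.98x1 + 0.68x2 + 0.12x3 + 1.56x4 s.t.:
  0.01x1 + 0.24x2 + 0.18x4 ≥ 0.34   (sulfur)
  0.46x1 + 0.01x3 ≥ 0.88   (phosphorus (P₂O₅))
  0.21x2 + 0.02x3 ≥ 0.36   (nitrogen)
  x1, x2, x3, x4 ≥ 0.
At the optimum only triple superphosphate, ammonium sulfate are positive (compost blend, potassium sulfate = 0). Binding constraints: phosphorus (P₂O₅) and nitrogen.
Solving gives x1 = 1.913, x2 = 1.714.
Objective = 0.98·1.913 + 0.68·1.714 = 3.0403.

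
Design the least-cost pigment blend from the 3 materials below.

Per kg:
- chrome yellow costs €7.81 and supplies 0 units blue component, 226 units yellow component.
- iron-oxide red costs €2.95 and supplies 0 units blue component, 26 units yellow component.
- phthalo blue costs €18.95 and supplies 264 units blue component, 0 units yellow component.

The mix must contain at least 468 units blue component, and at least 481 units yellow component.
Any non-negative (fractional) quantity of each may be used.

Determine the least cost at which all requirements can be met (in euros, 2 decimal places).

Let x1 = kg of chrome yellow, x2 = kg of iron-oxide red, x3 = kg of phthalo blue.
Minimize 7.81x1 + 2.95x2 + 18.95x3 s.t.:
  264x3 ≥ 468   (blue component)
  226x1 + 26x2 ≥ 481   (yellow component)
  x1, x2, x3 ≥ 0.
The cheapest feasible vertex uses only chrome yellow, phthalo blue; iron-oxide red is not used. There the blue component and yellow component constraints are tight.
So chrome yellow = 2.128 kg, phthalo blue = 1.773 kg.
Total cost: 7.81·2.128 + 18.95·1.773 = 50.2180.

€50.22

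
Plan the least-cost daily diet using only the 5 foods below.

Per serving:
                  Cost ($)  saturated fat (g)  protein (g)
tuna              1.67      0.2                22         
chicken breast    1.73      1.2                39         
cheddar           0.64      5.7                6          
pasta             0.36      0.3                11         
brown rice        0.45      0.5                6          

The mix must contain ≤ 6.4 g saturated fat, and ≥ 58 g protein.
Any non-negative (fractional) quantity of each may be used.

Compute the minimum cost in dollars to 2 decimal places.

$1.90

Let x1 = servings of tuna, x2 = servings of chicken breast, x3 = servings of cheddar, x4 = servings of pasta, x5 = servings of brown rice.
Minimise 1.67x1 + 1.73x2 + 0.64x3 + 0.36x4 + 0.45x5 with:
  0.2x1 + 1.2x2 + 5.7x3 + 0.3x4 + 0.5x5 ≤ 6.4   (saturated fat)
  22x1 + 39x2 + 6x3 + 11x4 + 6x5 ≥ 58   (protein)
  x1, x2, x3, x4, x5 ≥ 0.
The cheapest feasible vertex uses only pasta; tuna, chicken breast, cheddar, brown rice are not used. The protein requirement is met with equality.
So pasta = 5.273 servings.
Objective = 0.36·5.273 = 1.8983.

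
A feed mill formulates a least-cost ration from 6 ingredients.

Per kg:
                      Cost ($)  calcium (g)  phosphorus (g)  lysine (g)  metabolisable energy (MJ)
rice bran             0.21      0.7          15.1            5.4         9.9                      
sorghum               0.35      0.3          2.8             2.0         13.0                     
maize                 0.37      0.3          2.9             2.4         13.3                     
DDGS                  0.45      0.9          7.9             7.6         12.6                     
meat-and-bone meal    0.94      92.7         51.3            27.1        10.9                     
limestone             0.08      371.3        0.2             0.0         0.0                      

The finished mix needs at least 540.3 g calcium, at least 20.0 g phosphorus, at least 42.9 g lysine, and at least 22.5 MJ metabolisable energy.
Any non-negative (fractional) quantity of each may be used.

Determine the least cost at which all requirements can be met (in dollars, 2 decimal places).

Treat it as an LP. Let x1 = kg of rice bran, x2 = kg of sorghum, x3 = kg of maize, x4 = kg of DDGS, x5 = kg of meat-and-bone meal, x6 = kg of limestone.
Minimise 0.21x1 + 0.35x2 + 0.37x3 + 0.45x4 + 0.94x5 + 0.08x6 s.t.:
  0.7x1 + 0.3x2 + 0.3x3 + 0.9x4 + 92.7x5 + 371.3x6 ≥ 540.3   (calcium)
  15.1x1 + 2.8x2 + 2.9x3 + 7.9x4 + 51.3x5 + 0.2x6 ≥ 20   (phosphorus)
  5.4x1 + 2x2 + 2.4x3 + 7.6x4 + 27.1x5 ≥ 42.9   (lysine)
  9.9x1 + 13x2 + 13.3x3 + 12.6x4 + 10.9x5 ≥ 22.5   (metabolisable energy)
  x1, x2, x3, x4, x5, x6 ≥ 0.
The minimum-cost mix takes nothing from sorghum, maize, DDGS — only rice bran, meat-and-bone meal, limestone. The calcium, lysine, metabolisable energy requirements are met with equality.
That vertex is x1 = 0.6787, x5 = 1.448, x6 = 1.092.
Hence cost = 0.21·0.6787 + 0.94·1.448 + 0.08·1.092 = $1.5910.

$1.59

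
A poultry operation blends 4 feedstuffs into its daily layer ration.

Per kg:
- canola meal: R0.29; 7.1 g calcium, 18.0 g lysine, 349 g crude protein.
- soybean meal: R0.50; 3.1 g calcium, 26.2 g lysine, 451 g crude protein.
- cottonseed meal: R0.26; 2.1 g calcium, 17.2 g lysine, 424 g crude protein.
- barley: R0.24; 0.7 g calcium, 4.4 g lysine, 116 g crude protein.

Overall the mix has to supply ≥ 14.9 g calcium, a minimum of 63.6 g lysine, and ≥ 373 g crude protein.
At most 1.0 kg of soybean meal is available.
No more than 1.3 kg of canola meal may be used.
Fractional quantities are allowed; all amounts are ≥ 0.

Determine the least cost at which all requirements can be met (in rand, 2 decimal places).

R1.08

Set it up as a linear program. Let x1 = kg of canola meal, x2 = kg of soybean meal, x3 = kg of cottonseed meal, x4 = kg of barley.
Minimise 0.29x1 + 0.5x2 + 0.26x3 + 0.24x4 s.t.:
  7.1x1 + 3.1x2 + 2.1x3 + 0.7x4 ≥ 14.9   (calcium)
  18x1 + 26.2x2 + 17.2x3 + 4.4x4 ≥ 63.6   (lysine)
  349x1 + 451x2 + 424x3 + 116x4 ≥ 373   (crude protein)
  x2 ≤ 1
  x1 ≤ 1.3
  x1, x2, x3, x4 ≥ 0.
The minimum-cost mix takes nothing from soybean meal, barley — only canola meal, cottonseed meal. Binding constraints: calcium and the canola meal cap.
Optimal quantities: canola meal = 1.3 kg, cottonseed meal = 2.7 kg.
Objective = 0.29·1.3 + 0.26·2.7 = 1.0790.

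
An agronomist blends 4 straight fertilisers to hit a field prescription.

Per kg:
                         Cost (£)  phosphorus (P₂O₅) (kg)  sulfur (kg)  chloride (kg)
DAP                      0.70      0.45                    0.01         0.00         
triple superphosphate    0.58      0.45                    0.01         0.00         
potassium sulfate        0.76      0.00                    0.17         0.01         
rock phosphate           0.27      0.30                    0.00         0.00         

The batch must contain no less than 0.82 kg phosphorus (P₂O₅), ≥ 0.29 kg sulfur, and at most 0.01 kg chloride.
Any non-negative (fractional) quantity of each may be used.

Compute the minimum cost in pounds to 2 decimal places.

£7.72

Let x1 = kg of DAP, x2 = kg of triple superphosphate, x3 = kg of potassium sulfate, x4 = kg of rock phosphate.
Minimize 0.7x1 + 0.58x2 + 0.76x3 + 0.27x4 subject to:
  0.45x1 + 0.45x2 + 0.3x4 ≥ 0.82   (phosphorus (P₂O₅))
  0.01x1 + 0.01x2 + 0.17x3 ≥ 0.29   (sulfur)
  0.01x3 ≤ 0.01   (chloride)
  x1, x2, x3, x4 ≥ 0.
At the optimum only triple superphosphate, potassium sulfate are positive (DAP, rock phosphate = 0). Binding constraints: sulfur and chloride.
So triple superphosphate = 12 kg, potassium sulfate = 1 kg.
Cost = 0.58·12 + 0.76·1 = 7.7200.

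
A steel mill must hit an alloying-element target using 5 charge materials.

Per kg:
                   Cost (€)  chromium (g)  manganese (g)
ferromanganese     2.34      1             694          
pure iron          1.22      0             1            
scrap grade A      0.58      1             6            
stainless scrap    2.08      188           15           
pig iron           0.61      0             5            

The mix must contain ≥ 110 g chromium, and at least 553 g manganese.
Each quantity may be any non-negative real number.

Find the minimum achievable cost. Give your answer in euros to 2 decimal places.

Treat it as an LP. Let x1 = kg of ferromanganese, x2 = kg of pure iron, x3 = kg of scrap grade A, x4 = kg of stainless scrap, x5 = kg of pig iron.
Minimise 2.34x1 + 1.22x2 + 0.58x3 + 2.08x4 + 0.61x5 s.t.:
  1x1 + 1x3 + 188x4 ≥ 110   (chromium)
  694x1 + 1x2 + 6x3 + 15x4 + 5x5 ≥ 553   (manganese)
  x1, x2, x3, x4, x5 ≥ 0.
The optimal basis is {ferromanganese, stainless scrap}; pure iron, scrap grade A, pig iron drop out. There the chromium and manganese constraints are tight.
So ferromanganese = 0.7843 kg, stainless scrap = 0.5809 kg.
Objective = 2.34·0.7843 + 2.08·0.5809 = 3.0435.

€3.04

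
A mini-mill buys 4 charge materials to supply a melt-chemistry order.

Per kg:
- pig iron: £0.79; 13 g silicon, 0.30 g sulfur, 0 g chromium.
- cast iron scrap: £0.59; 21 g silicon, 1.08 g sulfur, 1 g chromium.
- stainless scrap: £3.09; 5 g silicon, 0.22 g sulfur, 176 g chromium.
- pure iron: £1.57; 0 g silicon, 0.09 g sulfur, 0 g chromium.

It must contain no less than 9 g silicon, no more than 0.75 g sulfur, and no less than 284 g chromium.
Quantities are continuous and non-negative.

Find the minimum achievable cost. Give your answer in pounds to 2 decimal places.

£5.01

This is a linear program. Let x1 = kg of pig iron, x2 = kg of cast iron scrap, x3 = kg of stainless scrap, x4 = kg of pure iron.
Minimize 0.79x1 + 0.59x2 + 3.09x3 + 1.57x4 s.t.:
  13x1 + 21x2 + 5x3 ≥ 9   (silicon)
  0.3x1 + 1.08x2 + 0.22x3 + 0.09x4 ≤ 0.75   (sulfur)
  1x2 + 176x3 ≥ 284   (chromium)
  x1, x2, x3, x4 ≥ 0.
The optimal basis is {cast iron scrap, stainless scrap}; pig iron, pure iron drop out. Binding constraints: silicon and chromium.
So cast iron scrap = 0.04443 kg, stainless scrap = 1.613 kg.
Objective = 0.59·0.04443 + 3.09·1.613 = 5.0104.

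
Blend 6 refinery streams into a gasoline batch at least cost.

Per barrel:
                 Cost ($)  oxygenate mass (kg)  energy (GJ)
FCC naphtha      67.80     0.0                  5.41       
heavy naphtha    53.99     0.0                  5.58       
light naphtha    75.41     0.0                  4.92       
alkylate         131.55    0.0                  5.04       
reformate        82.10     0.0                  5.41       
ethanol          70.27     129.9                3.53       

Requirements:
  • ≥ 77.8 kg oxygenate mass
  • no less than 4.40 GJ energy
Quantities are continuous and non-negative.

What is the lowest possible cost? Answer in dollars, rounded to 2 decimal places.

Set it up as a linear program. Let x1 = barrels of FCC naphtha, x2 = barrels of heavy naphtha, x3 = barrels of light naphtha, x4 = barrels of alkylate, x5 = barrels of reformate, x6 = barrels of ethanol.
Minimise 67.8x1 + 53.99x2 + 75.41x3 + 131.55x4 + 82.1x5 + 70.27x6 s.t.:
  129.9x6 ≥ 77.8   (oxygenate mass)
  5.41x1 + 5.58x2 + 4.92x3 + 5.04x4 + 5.41x5 + 3.53x6 ≥ 4.4   (energy)
  x1, x2, x3, x4, x5, x6 ≥ 0.
At the optimum only heavy naphtha, ethanol are positive (FCC naphtha, light naphtha, alkylate, reformate = 0). The oxygenate mass and energy requirements are met with equality.
Optimal quantities: heavy naphtha = 0.4096 barrels, ethanol = 0.5989 barrels.
Total cost: 53.99·0.4096 + 70.27·0.5989 = 64.1990.

$64.20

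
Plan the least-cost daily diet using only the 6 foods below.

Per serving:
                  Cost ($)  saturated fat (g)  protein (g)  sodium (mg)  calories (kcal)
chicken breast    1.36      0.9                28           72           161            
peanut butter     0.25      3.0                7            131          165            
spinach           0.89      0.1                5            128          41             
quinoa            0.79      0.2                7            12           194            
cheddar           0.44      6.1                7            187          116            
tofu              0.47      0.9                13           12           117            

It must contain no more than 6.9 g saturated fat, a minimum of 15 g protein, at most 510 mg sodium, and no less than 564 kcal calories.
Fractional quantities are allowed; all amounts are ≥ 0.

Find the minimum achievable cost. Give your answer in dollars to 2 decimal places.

Let x1 = servings of chicken breast, x2 = servings of peanut butter, x3 = servings of spinach, x4 = servings of quinoa, x5 = servings of cheddar, x6 = servings of tofu.
Minimise 1.36x1 + 0.25x2 + 0.89x3 + 0.79x4 + 0.44x5 + 0.47x6 subject to:
  0.9x1 + 3x2 + 0.1x3 + 0.2x4 + 6.1x5 + 0.9x6 ≤ 6.9   (saturated fat)
  28x1 + 7x2 + 5x3 + 7x4 + 7x5 + 13x6 ≥ 15   (protein)
  72x1 + 131x2 + 128x3 + 12x4 + 187x5 + 12x6 ≤ 510   (sodium)
  161x1 + 165x2 + 41x3 + 194x4 + 116x5 + 117x6 ≥ 564   (calories)
  x1, x2, x3, x4, x5, x6 ≥ 0.
At the optimum only peanut butter, quinoa are positive (chicken breast, spinach, cheddar, tofu = 0). Binding constraints: saturated fat and calories.
So peanut butter = 2.233 servings, quinoa = 1.008 servings.
Hence cost = 0.25·2.233 + 0.79·1.008 = $1.3546.

$1.35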